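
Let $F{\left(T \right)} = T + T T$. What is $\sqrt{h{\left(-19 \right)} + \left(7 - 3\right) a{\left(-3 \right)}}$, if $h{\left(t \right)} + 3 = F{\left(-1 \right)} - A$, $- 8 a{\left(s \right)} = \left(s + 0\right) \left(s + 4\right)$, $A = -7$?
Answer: $\frac{\sqrt{22}}{2} \approx 2.3452$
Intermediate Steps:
$F{\left(T \right)} = T + T^{2}$
$a{\left(s \right)} = - \frac{s \left(4 + s\right)}{8}$ ($a{\left(s \right)} = - \frac{\left(s + 0\right) \left(s + 4\right)}{8} = - \frac{s \left(4 + s\right)}{8}$)
$h{\left(t \right)} = 4$ ($h{\left(t \right)} = -3 - -7 = -3 + \left(\left(-1\right) 0 + 7\right) = -3 + \left(0 + 7\right) = -3 + 7 = 4$)
$\sqrt{h{\left(-19 \right)} + \left(7 - 3\right) a{\left(-3 \right)}} = \sqrt{4 + \left(7 - 3\right) \left(\left(- \frac{1}{8}\right) \left(-3\right) \left(4 - 3\right)\right)} = \sqrt{4 + 4 \left(\left(- \frac{1}{8}\right) \left(-3\right) 1\right)} = \sqrt{4 + 4 \cdot \frac{3}{8}} = \sqrt{4 + \frac{3}{2}} = \sqrt{\frac{11}{2}} = \frac{\sqrt{22}}{2}$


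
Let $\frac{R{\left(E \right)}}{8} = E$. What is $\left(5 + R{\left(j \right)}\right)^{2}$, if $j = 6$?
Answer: $2809$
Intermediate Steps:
$R{\left(E \right)} = 8 E$
$\left(5 + R{\left(j \right)}\right)^{2} = \left(5 + 8 \cdot 6\right)^{2} = \left(5 + 48\right)^{2} = 53^{2} = 2809$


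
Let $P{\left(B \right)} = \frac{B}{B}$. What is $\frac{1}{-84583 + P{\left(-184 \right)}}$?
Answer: $- \frac{1}{84582} \approx -1.1823 \cdot 10^{-5}$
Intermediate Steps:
$P{\left(B \right)} = 1$
$\frac{1}{-84583 + P{\left(-184 \right)}} = \frac{1}{-84583 + 1} = \frac{1}{-84582} = - \frac{1}{84582}$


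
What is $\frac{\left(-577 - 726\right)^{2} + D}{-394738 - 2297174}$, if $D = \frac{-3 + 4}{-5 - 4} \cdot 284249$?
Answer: $- \frac{1874504}{3028401} \approx -0.61897$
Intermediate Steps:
$D = - \frac{284249}{9}$ ($D = 1 \frac{1}{-9} \cdot 284249 = 1 \left(- \frac{1}{9}\right) 284249 = \left(- \frac{1}{9}\right) 284249 = - \frac{284249}{9} \approx -31583.0$)
$\frac{\left(-577 - 726\right)^{2} + D}{-394738 - 2297174} = \frac{\left(-577 - 726\right)^{2} - \frac{284249}{9}}{-394738 - 2297174} = \frac{\left(-1303\right)^{2} - \frac{284249}{9}}{-2691912} = \left(1697809 - \frac{284249}{9}\right) \left(- \frac{1}{2691912}\right) = \frac{14996032}{9} \left(- \frac{1}{2691912}\right) = - \frac{1874504}{3028401}$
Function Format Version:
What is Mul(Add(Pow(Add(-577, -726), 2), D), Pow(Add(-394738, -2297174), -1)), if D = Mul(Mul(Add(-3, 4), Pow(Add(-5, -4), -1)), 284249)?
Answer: Rational(-1874504, 3028401) ≈ -0.61897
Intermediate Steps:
D = Rational(-284249, 9) (D = Mul(Mul(1, Pow(-9, -1)), 284249) = Mul(Mul(1, Rational(-1, 9)), 284249) = Mul(Rational(-1, 9), 284249) = Rational(-284249, 9) ≈ -31583.)
Mul(Add(Pow(Add(-577, -726), 2), D), Pow(Add(-394738, -2297174), -1)) = Mul(Add(Pow(Add(-577, -726), 2), Rational(-284249, 9)), Pow(Add(-394738, -2297174), -1)) = Mul(Add(Pow(-1303, 2), Rational(-284249, 9)), Pow(-2691912, -1)) = Mul(Add(1697809, Rational(-284249, 9)), Rational(-1, 2691912)) = Mul(Rational(14996032, 9), Rational(-1, 2691912)) = Rational(-1874504, 3028401)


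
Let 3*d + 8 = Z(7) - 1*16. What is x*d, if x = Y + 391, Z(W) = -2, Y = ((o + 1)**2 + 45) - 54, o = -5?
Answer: -10348/3 ≈ -3449.3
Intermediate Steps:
Y = 7 (Y = ((-5 + 1)**2 + 45) - 54 = ((-4)**2 + 45) - 54 = (16 + 45) - 54 = 61 - 54 = 7)
d = -26/3 (d = -8/3 + (-2 - 1*16)/3 = -8/3 + (-2 - 16)/3 = -8/3 + (1/3)*(-18) = -8/3 - 6 = -26/3 ≈ -8.6667)
x = 398 (x = 7 + 391 = 398)
x*d = 398*(-26/3) = -10348/3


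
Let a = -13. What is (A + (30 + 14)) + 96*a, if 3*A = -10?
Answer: -3622/3 ≈ -1207.3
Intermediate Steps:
A = -10/3 (A = (1/3)*(-10) = -10/3 ≈ -3.3333)
(A + (30 + 14)) + 96*a = (-10/3 + (30 + 14)) + 96*(-13) = (-10/3 + 44) - 1248 = 122/3 - 1248 = -3622/3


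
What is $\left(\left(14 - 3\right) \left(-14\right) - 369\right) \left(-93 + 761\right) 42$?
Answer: $-14673288$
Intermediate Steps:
$\left(\left(14 - 3\right) \left(-14\right) - 369\right) \left(-93 + 761\right) 42 = \left(11 \left(-14\right) - 369\right) 668 \cdot 42 = \left(-154 - 369\right) 668 \cdot 42 = \left(-523\right) 668 \cdot 42 = \left(-349364\right) 42 = -14673288$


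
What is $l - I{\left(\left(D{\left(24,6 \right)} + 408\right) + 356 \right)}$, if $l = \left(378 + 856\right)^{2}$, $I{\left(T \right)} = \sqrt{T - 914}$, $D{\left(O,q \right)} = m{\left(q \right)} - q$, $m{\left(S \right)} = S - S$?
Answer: $1522756 - 2 i \sqrt{39} \approx 1.5228 \cdot 10^{6} - 12.49 i$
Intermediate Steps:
$m{\left(S \right)} = 0$
$D{\left(O,q \right)} = - q$ ($D{\left(O,q \right)} = 0 - q = - q$)
$I{\left(T \right)} = \sqrt{-914 + T}$
$l = 1522756$ ($l = 1234^{2} = 1522756$)
$l - I{\left(\left(D{\left(24,6 \right)} + 408\right) + 356 \right)} = 1522756 - \sqrt{-914 + \left(\left(\left(-1\right) 6 + 408\right) + 356\right)} = 1522756 - \sqrt{-914 + \left(\left(-6 + 408\right) + 356\right)} = 1522756 - \sqrt{-914 + \left(402 + 356\right)} = 1522756 - \sqrt{-914 + 758} = 1522756 - \sqrt{-156} = 1522756 - 2 i \sqrt{39}$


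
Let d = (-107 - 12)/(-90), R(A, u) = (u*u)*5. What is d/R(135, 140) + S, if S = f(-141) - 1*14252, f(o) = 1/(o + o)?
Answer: -844003649201/59220000 ≈ -14252.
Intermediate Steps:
R(A, u) = 5*u² (R(A, u) = u²*5 = 5*u²)
f(o) = 1/(2*o)
d = 119/90 (d = -119*(-1/90) = 119/90 ≈ 1.3222)
S = -4019065/282 (S = (½)/(-141) - 1*14252 = (½)*(-1/141) - 14252 = -1/282 - 14252 = -4019065/282 ≈ -14252.)
d/R(135, 140) + S = 119/(90*((5*140²))) - 4019065/282 = 119/(90*((5*19600))) - 4019065/282 = (119/90)/98000 - 4019065/282 = (119/90)*(1/98000) - 4019065/282 = 17/1260000 - 4019065/282 = -844003649201/59220000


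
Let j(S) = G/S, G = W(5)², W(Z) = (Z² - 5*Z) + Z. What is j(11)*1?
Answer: 25/11 ≈ 2.2727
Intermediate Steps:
W(Z) = Z² - 4*Z
G = 25 (G = (5*(-4 + 5))² = (5*1)² = 5² = 25)
j(S) = 25/S
j(11)*1 = (25/11)*1 = 25/11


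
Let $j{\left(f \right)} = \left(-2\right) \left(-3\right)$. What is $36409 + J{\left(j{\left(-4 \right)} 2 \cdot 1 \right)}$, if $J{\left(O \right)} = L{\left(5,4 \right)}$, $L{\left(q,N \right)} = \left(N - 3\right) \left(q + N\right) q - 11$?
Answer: $36443$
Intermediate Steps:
$j{\left(f \right)} = 6$
$L{\left(q,N \right)} = -11 + q \left(-3 + N\right) \left(N + q\right)$ ($L{\left(q,N \right)} = \left(-3 + N\right) \left(N + q\right) q - 11 = q \left(-3 + N\right) \left(N + q\right) - 11 = -11 + q \left(-3 + N\right) \left(N + q\right)$)
$J{\left(O \right)} = 34$ ($J{\left(O \right)} = -11 - 3 \cdot 5^{2} + 4 \cdot 5^{2} + 5 \cdot 4^{2} - 12 \cdot 5 = -11 - 75 + 4 \cdot 25 + 5 \cdot 16 - 60 = -11 - 75 + 100 + 80 - 60 = 34$)
$36409 + J{\left(j{\left(-4 \right)} 2 \cdot 1 \right)} = 36409 + 34 = 36443$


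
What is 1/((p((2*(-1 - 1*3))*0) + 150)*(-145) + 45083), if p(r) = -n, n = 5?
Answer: 1/24058 ≈ 4.1566e-5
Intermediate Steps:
p(r) = -5 (p(r) = -1*5 = -5)
1/((p((2*(-1 - 1*3))*0) + 150)*(-145) + 45083) = 1/((-5 + 150)*(-145) + 45083) = 1/(145*(-145) + 45083) = 1/(-21025 + 45083) = 1/24058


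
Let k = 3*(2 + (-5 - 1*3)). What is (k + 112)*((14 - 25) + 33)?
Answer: 2068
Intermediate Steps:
k = -18 (k = 3*(2 + (-5 - 3)) = 3*(2 - 8) = 3*(-6) = -18)
(k + 112)*((14 - 25) + 33) = (-18 + 112)*((14 - 25) + 33) = 94*(-11 + 33) = 94*22 = 2068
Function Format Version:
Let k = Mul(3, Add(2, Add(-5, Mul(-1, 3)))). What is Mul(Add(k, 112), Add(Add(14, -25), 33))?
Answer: 2068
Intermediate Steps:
k = -18 (k = Mul(3, Add(2, Add(-5, -3))) = Mul(3, Add(2, -8)) = Mul(3, -6) = -18)
Mul(Add(k, 112), Add(Add(14, -25), 33)) = Mul(Add(-18, 112), Add(Add(14, -25), 33)) = Mul(94, Add(-11, 33)) = Mul(94, 22) = 2068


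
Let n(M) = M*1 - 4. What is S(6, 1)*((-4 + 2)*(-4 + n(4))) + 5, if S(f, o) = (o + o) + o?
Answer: 29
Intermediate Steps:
S(f, o) = 3*o (S(f, o) = 2*o + o = 3*o)
n(M) = -4 + M (n(M) = M - 4 = -4 + M)
S(6, 1)*((-4 + 2)*(-4 + n(4))) + 5 = (3*1)*((-4 + 2)*(-4 + (-4 + 4))) + 5 = 3*(-2*(-4 + 0)) + 5 = 3*(-2*(-4)) + 5 = 3*8 + 5 = 24 + 5 = 29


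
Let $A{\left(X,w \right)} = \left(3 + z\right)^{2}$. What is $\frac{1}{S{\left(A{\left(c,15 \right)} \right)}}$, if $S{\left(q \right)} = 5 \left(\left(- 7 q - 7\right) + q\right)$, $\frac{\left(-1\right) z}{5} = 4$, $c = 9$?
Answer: $- \frac{1}{8705} \approx -0.00011488$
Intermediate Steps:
$z = -20$ ($z = \left(-5\right) 4 = -20$)
$A{\left(X,w \right)} = 289$ ($A{\left(X,w \right)} = \left(3 - 20\right)^{2} = \left(-17\right)^{2} = 289$)
$S{\left(q \right)} = -35 - 30 q$ ($S{\left(q \right)} = 5 \left(\left(-7 - 7 q\right) + q\right) = 5 \left(-7 - 6 q\right) = -35 - 30 q$)
$\frac{1}{S{\left(A{\left(c,15 \right)} \right)}} = \frac{1}{-35 - 8670} = \frac{1}{-8705} = - \frac{1}{8705}$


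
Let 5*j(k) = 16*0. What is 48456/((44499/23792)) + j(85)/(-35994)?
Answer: 384288384/14833 ≈ 25908.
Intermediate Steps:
j(k) = 0 (j(k) = (16*0)/5 = (1/5)*0 = 0)
48456/((44499/23792)) + j(85)/(-35994) = 48456/((44499/23792)) + 0/(-35994) = 48456/((44499*(1/23792))) + 0*(-1/35994) = 48456/(44499/23792) + 0 = 48456*(23792/44499) + 0 = 384288384/14833 + 0 = 384288384/14833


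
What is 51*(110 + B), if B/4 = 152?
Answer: 36618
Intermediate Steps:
B = 608 (B = 4*152 = 608)
51*(110 + B) = 51*(110 + 608) = 51*718 = 36618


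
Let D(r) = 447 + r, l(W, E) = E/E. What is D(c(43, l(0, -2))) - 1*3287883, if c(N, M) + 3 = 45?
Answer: -3287394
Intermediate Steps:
l(W, E) = 1
c(N, M) = 42 (c(N, M) = -3 + 45 = 42)
D(c(43, l(0, -2))) - 1*3287883 = (447 + 42) - 1*3287883 = 489 - 3287883 = -3287394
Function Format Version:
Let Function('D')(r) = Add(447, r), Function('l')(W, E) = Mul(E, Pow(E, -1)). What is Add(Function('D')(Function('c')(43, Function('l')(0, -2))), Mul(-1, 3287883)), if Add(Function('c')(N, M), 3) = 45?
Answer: -3287394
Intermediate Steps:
Function('l')(W, E) = 1
Function('c')(N, M) = 42 (Function('c')(N, M) = Add(-3, 45) = 42)
Add(Function('D')(Function('c')(43, Function('l')(0, -2))), Mul(-1, 3287883)) = Add(Add(447, 42), Mul(-1, 3287883)) = Add(489, -3287883) = -3287394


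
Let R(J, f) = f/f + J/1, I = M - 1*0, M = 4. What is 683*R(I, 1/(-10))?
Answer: 3415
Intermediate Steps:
I = 4 (I = 4 - 1*0 = 4 + 0 = 4)
R(J, f) = 1 + J (R(J, f) = 1 + J*1 = 1 + J)
683*R(I, 1/(-10)) = 683*(1 + 4) = 683*5 = 3415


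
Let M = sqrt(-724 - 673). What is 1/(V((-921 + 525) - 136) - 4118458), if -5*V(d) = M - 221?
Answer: -102960345/424033305702158 + 5*I*sqrt(1397)/424033305702158 ≈ -2.4281e-7 + 4.4073e-13*I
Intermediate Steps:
M = I*sqrt(1397) (M = sqrt(-1397) = I*sqrt(1397) ≈ 37.376*I)
V(d) = 221/5 - I*sqrt(1397)/5 (V(d) = -(I*sqrt(1397) - 221)/5 = -(-221 + I*sqrt(1397))/5 = 221/5 - I*sqrt(1397)/5)
1/(V((-921 + 525) - 136) - 4118458) = 1/((221/5 - I*sqrt(1397)/5) - 4118458) = 1/(-20592069/5 - I*sqrt(1397)/5)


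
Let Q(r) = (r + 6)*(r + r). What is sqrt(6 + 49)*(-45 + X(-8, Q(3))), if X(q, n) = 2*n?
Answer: 63*sqrt(55) ≈ 467.22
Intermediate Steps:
Q(r) = 2*r*(6 + r) (Q(r) = (6 + r)*(2*r) = 2*r*(6 + r))
sqrt(6 + 49)*(-45 + X(-8, Q(3))) = sqrt(6 + 49)*(-45 + 2*(2*3*(6 + 3))) = sqrt(55)*(-45 + 2*(2*3*9)) = sqrt(55)*(-45 + 2*54) = sqrt(55)*(-45 + 108) = sqrt(55)*63 = 63*sqrt(55)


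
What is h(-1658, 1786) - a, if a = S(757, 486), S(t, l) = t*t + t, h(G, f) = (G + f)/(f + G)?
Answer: -573805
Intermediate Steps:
h(G, f) = 1 (h(G, f) = (G + f)/(G + f) = 1)
S(t, l) = t + t² (S(t, l) = t² + t = t + t²)
a = 573806 (a = 757*(1 + 757) = 757*758 = 573806)
h(-1658, 1786) - a = 1 - 1*573806 = 1 - 573806 = -573805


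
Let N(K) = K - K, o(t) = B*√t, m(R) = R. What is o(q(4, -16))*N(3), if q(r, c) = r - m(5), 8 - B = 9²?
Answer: 0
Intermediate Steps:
B = -73 (B = 8 - 1*9² = 8 - 1*81 = 8 - 81 = -73)
q(r, c) = -5 + r (q(r, c) = r - 1*5 = r - 5 = -5 + r)
o(t) = -73*√t
N(K) = 0
o(q(4, -16))*N(3) = -73*√(-5 + 4)*0 = -73*I*0 = 0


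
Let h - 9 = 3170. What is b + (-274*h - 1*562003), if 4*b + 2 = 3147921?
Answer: -2584277/4 ≈ -6.4607e+5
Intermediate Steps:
b = 3147919/4 (b = -1/2 + (1/4)*3147921 = -1/2 + 3147921/4 = 3147919/4 ≈ 7.8698e+5)
h = 3179 (h = 9 + 3170 = 3179)
b + (-274*h - 1*562003) = 3147919/4 + (-274*3179 - 1*562003) = 3147919/4 + (-871046 - 562003) = 3147919/4 - 1433049 = -2584277/4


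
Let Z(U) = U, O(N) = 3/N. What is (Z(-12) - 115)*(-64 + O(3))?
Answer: 8001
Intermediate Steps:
(Z(-12) - 115)*(-64 + O(3)) = (-12 - 115)*(-64 + 3/3) = -127*(-64 + 3*(⅓)) = -127*(-64 + 1) = -127*(-63) = 8001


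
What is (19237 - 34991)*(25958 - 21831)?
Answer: -65016758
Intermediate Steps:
(19237 - 34991)*(25958 - 21831) = -15754*4127 = -65016758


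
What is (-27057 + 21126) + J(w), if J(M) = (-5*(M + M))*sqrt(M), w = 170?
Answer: -5931 - 1700*sqrt(170) ≈ -28096.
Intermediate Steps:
J(M) = -10*M**(3/2) (J(M) = (-10*M)*sqrt(M) = -10*M**(3/2))
(-27057 + 21126) + J(w) = (-27057 + 21126) - 1700*sqrt(170) = -5931 - 1700*sqrt(170)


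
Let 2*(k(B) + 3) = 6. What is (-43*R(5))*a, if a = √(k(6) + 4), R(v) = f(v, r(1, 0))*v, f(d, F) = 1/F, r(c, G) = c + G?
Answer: -430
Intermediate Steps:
r(c, G) = G + c
R(v) = v (R(v) = v/(0 + 1) = v/1 = 1*v = v)
k(B) = 0 (k(B) = -3 + (½)*6 = -3 + 3 = 0)
a = 2 (a = √(0 + 4) = √4 = 2)
(-43*R(5))*a = -43*5*2 = -215*2 = -430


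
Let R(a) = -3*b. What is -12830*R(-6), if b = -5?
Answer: -192450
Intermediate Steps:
R(a) = 15 (R(a) = -3*(-5) = 15)
-12830*R(-6) = -12830*15 = -192450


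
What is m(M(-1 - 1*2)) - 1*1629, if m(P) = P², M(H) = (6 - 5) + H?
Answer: -1625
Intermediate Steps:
M(H) = 1 + H
m(M(-1 - 1*2)) - 1*1629 = (1 + (-1 - 1*2))² - 1*1629 = (1 + (-1 - 2))² - 1629 = (1 - 3)² - 1629 = (-2)² - 1629 = 4 - 1629 = -1625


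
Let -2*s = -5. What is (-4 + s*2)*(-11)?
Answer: -11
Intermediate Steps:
s = 5/2 (s = -½*(-5) = 5/2 ≈ 2.5000)
(-4 + s*2)*(-11) = (-4 + (5/2)*2)*(-11) = (-4 + 5)*(-11) = 1*(-11) = -11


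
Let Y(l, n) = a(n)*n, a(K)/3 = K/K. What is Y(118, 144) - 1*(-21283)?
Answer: 21715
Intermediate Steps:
a(K) = 3 (a(K) = 3*(K/K) = 3*1 = 3)
Y(l, n) = 3*n
Y(118, 144) - 1*(-21283) = 3*144 - 1*(-21283) = 432 + 21283 = 21715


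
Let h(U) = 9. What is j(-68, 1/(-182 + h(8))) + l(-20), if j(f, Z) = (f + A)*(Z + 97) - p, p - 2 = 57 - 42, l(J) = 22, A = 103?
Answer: 588165/173 ≈ 3399.8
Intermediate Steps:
p = 17 (p = 2 + (57 - 42) = 2 + 15 = 17)
j(f, Z) = -17 + (97 + Z)*(103 + f) (j(f, Z) = (f + 103)*(Z + 97) - 1*17 = (103 + f)*(97 + Z) - 17 = (97 + Z)*(103 + f) - 17 = -17 + (97 + Z)*(103 + f))
j(-68, 1/(-182 + h(8))) + l(-20) = (9974 + 97*(-68) + 103/(-182 + 9) - 68/(-182 + 9)) + 22 = (9974 - 6596 + 103/(-173) - 68/(-173)) + 22 = (9974 - 6596 + 103*(-1/173) - 1/173*(-68)) + 22 = (9974 - 6596 - 103/173 + 68/173) + 22 = 584359/173 + 22 = 588165/173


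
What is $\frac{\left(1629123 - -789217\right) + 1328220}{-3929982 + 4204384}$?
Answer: $\frac{1873280}{137201} \approx 13.654$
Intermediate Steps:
$\frac{\left(1629123 - -789217\right) + 1328220}{-3929982 + 4204384} = \frac{\left(1629123 + 789217\right) + 1328220}{274402} = \left(2418340 + 1328220\right) \frac{1}{274402} = 3746560 \cdot \frac{1}{274402} = \frac{1873280}{137201}$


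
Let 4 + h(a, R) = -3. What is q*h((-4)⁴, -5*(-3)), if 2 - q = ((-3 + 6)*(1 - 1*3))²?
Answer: 238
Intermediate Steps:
h(a, R) = -7 (h(a, R) = -4 - 3 = -7)
q = -34 (q = 2 - ((-3 + 6)*(1 - 1*3))² = 2 - (3*(1 - 3))² = 2 - (3*(-2))² = 2 - 1*(-6)² = 2 - 1*36 = 2 - 36 = -34)
q*h((-4)⁴, -5*(-3)) = -34*(-7) = 238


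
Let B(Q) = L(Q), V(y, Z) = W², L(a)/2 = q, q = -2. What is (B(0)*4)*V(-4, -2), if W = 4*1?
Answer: -256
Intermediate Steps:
W = 4
L(a) = -4 (L(a) = 2*(-2) = -4)
V(y, Z) = 16 (V(y, Z) = 4² = 16)
B(Q) = -4
(B(0)*4)*V(-4, -2) = -4*4*16 = -16*16 = -256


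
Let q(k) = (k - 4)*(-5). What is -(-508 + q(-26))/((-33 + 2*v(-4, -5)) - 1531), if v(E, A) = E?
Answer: -179/786 ≈ -0.22774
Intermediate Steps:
q(k) = 20 - 5*k (q(k) = (-4 + k)*(-5) = 20 - 5*k)
-(-508 + q(-26))/((-33 + 2*v(-4, -5)) - 1531) = -(-508 + (20 - 5*(-26)))/((-33 + 2*(-4)) - 1531) = -(-508 + (20 + 130))/((-33 - 8) - 1531) = -(-508 + 150)/(-41 - 1531) = -(-358)/(-1572) = -(-358)*(-1)/1572 = -1*179/786 = -179/786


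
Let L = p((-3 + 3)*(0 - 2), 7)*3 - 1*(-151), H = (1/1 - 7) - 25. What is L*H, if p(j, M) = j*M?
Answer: -4681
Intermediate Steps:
H = -31 (H = (1*1 - 7) - 25 = (1 - 7) - 25 = -6 - 25 = -31)
p(j, M) = M*j
L = 151 (L = (7*((-3 + 3)*(0 - 2)))*3 - 1*(-151) = (7*(0*(-2)))*3 + 151 = (7*0)*3 + 151 = 0*3 + 151 = 0 + 151 = 151)
L*H = 151*(-31) = -4681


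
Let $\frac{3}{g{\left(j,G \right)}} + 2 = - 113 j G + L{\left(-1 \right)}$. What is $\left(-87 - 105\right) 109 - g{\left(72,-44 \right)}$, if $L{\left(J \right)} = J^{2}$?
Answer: $- \frac{7491868227}{357983} \approx -20928.0$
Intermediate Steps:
$g{\left(j,G \right)} = \frac{3}{-1 - 113 G j}$ ($g{\left(j,G \right)} = \frac{3}{-2 + \left(- 113 j G + \left(-1\right)^{2}\right)} = \frac{3}{-2 - \left(-1 + 113 G j\right)} = \frac{3}{-1 - 113 G j}$)
$\left(-87 - 105\right) 109 - g{\left(72,-44 \right)} = \left(-87 - 105\right) 109 - - \frac{3}{1 + 113 \left(-44\right) 72} = \left(-192\right) 109 - - \frac{3}{1 - 357984} = -20928 - - \frac{3}{-357983} = -20928 - \left(-3\right) \left(- \frac{1}{357983}\right) = -20928 - \frac{3}{357983} = - \frac{7491868227}{357983}$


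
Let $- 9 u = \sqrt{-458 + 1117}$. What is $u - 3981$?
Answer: $-3981 - \frac{\sqrt{659}}{9} \approx -3983.9$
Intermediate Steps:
$u = - \frac{\sqrt{659}}{9}$ ($u = - \frac{\sqrt{-458 + 1117}}{9} = - \frac{\sqrt{659}}{9} \approx -2.8523$)
$u - 3981 = - \frac{\sqrt{659}}{9} - 3981 = -3981 - \frac{\sqrt{659}}{9}$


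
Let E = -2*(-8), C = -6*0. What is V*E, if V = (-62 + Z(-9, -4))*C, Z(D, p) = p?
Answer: 0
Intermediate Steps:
C = 0
E = 16
V = 0 (V = (-62 - 4)*0 = -66*0 = 0)
V*E = 0*16 = 0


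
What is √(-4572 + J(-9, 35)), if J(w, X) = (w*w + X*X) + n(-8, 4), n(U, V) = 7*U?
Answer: I*√3322 ≈ 57.637*I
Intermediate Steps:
J(w, X) = -56 + X² + w² (J(w, X) = (w*w + X*X) + 7*(-8) = (w² + X²) - 56 = (X² + w²) - 56 = -56 + X² + w²)
√(-4572 + J(-9, 35)) = √(-4572 + (-56 + 35² + (-9)²)) = √(-4572 + (-56 + 1225 + 81)) = √(-4572 + 1250) = √(-3322) = I*√3322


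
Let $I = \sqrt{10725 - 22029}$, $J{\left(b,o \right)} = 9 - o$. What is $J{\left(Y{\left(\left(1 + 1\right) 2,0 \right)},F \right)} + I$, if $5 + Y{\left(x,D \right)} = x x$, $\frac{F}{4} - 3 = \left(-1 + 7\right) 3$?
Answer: $-75 + 6 i \sqrt{314} \approx -75.0 + 106.32 i$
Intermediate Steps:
$F = 84$ ($F = 12 + 4 \left(-1 + 7\right) 3 = 12 + 4 \cdot 6 \cdot 3 = 12 + 4 \cdot 18 = 12 + 72 = 84$)
$Y{\left(x,D \right)} = -5 + x^{2}$ ($Y{\left(x,D \right)} = -5 + x x = -5 + x^{2}$)
$I = 6 i \sqrt{314}$ ($I = \sqrt{-11304} = 6 i \sqrt{314} \approx 106.32 i$)
$J{\left(Y{\left(\left(1 + 1\right) 2,0 \right)},F \right)} + I = \left(9 - 84\right) + 6 i \sqrt{314} = -75 + 6 i \sqrt{314}$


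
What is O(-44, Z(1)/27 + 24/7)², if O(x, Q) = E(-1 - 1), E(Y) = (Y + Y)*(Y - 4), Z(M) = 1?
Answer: 576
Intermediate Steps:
E(Y) = 2*Y*(-4 + Y) (E(Y) = (2*Y)*(-4 + Y) = 2*Y*(-4 + Y))
O(x, Q) = 24 (O(x, Q) = 2*(-1 - 1)*(-4 + (-1 - 1)) = 2*(-2)*(-4 - 2) = 2*(-2)*(-6) = 24)
O(-44, Z(1)/27 + 24/7)² = 24² = 576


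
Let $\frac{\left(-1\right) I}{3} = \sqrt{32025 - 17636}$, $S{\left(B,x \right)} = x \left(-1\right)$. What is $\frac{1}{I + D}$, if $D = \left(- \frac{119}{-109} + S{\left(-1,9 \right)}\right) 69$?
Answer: $- \frac{2161034}{666343701} + \frac{11881 \sqrt{14389}}{666343701} \approx -0.0011043$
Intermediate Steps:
$S{\left(B,x \right)} = - x$
$I = - 3 \sqrt{14389}$ ($I = - 3 \sqrt{32025 - 17636} = - 3 \sqrt{14389} \approx -359.86$)
$D = - \frac{59478}{109}$ ($D = \left(- \frac{119}{-109} - 9\right) 69 = \left(\left(-119\right) \left(- \frac{1}{109}\right) - 9\right) 69 = \left(\frac{119}{109} - 9\right) 69 = \left(- \frac{862}{109}\right) 69 = - \frac{59478}{109} \approx -545.67$)
$\frac{1}{I + D} = \frac{1}{- 3 \sqrt{14389} - \frac{59478}{109}} = \frac{1}{- \frac{59478}{109} - 3 \sqrt{14389}}$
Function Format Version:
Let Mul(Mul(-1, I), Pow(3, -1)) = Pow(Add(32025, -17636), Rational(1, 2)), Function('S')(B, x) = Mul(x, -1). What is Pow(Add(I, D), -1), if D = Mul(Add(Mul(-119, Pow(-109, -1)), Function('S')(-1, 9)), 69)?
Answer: Add(Rational(-2161034, 666343701), Mul(Rational(11881, 666343701), Pow(14389, Rational(1, 2)))) ≈ -0.0011043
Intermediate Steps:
Function('S')(B, x) = Mul(-1, x)
I = Mul(-3, Pow(14389, Rational(1, 2))) (I = Mul(-3, Pow(Add(32025, -17636), Rational(1, 2))) = Mul(-3, Pow(14389, Rational(1, 2))) ≈ -359.86)
D = Rational(-59478, 109) (D = Mul(Add(Mul(-119, Pow(-109, -1)), Mul(-1, 9)), 69) = Mul(Add(Mul(-119, Rational(-1, 109)), -9), 69) = Mul(Add(Rational(119, 109), -9), 69) = Mul(Rational(-862, 109), 69) = Rational(-59478, 109) ≈ -545.67)
Pow(Add(I, D), -1) = Pow(Add(Mul(-3, Pow(14389, Rational(1, 2))), Rational(-59478, 109)), -1) = Pow(Add(Rational(-59478, 109), Mul(-3, Pow(14389, Rational(1, 2)))), -1)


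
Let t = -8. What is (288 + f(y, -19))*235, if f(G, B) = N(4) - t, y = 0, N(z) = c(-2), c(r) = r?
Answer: 69090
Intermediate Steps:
N(z) = -2
f(G, B) = 6 (f(G, B) = -2 - 1*(-8) = -2 + 8 = 6)
(288 + f(y, -19))*235 = (288 + 6)*235 = 294*235 = 69090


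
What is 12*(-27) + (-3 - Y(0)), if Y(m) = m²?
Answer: -327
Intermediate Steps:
12*(-27) + (-3 - Y(0)) = 12*(-27) + (-3 - 1*0²) = -324 + (-3 - 1*0) = -324 + (-3 + 0) = -324 - 3 = -327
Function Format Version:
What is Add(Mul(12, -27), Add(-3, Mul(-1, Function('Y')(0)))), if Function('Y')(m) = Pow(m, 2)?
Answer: -327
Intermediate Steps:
Add(Mul(12, -27), Add(-3, Mul(-1, Function('Y')(0)))) = Add(Mul(12, -27), Add(-3, Mul(-1, Pow(0, 2)))) = Add(-324, Add(-3, Mul(-1, 0))) = Add(-324, Add(-3, 0)) = Add(-324, -3) = -327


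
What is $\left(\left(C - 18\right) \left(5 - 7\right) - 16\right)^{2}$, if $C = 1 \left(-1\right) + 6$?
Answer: $100$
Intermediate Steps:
$C = 5$ ($C = -1 + 6 = 5$)
$\left(\left(C - 18\right) \left(5 - 7\right) - 16\right)^{2} = \left(\left(5 - 18\right) \left(5 - 7\right) - 16\right)^{2} = \left(\left(-13\right) \left(-2\right) - 16\right)^{2} = \left(26 - 16\right)^{2} = 10^{2} = 100$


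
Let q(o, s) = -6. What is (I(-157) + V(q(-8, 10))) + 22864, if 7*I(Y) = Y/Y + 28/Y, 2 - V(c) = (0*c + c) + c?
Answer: 25143051/1099 ≈ 22878.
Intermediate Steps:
V(c) = 2 - 2*c (V(c) = 2 - ((0*c + c) + c) = 2 - ((0 + c) + c) = 2 - (c + c) = 2 - 2*c)
I(Y) = ⅐ + 4/Y (I(Y) = (Y/Y + 28/Y)/7 = (1 + 28/Y)/7 = ⅐ + 4/Y)
(I(-157) + V(q(-8, 10))) + 22864 = ((⅐)*(28 - 157)/(-157) + (2 - 2*(-6))) + 22864 = ((⅐)*(-1/157)*(-129) + (2 + 12)) + 22864 = (129/1099 + 14) + 22864 = 15515/1099 + 22864 = 25143051/1099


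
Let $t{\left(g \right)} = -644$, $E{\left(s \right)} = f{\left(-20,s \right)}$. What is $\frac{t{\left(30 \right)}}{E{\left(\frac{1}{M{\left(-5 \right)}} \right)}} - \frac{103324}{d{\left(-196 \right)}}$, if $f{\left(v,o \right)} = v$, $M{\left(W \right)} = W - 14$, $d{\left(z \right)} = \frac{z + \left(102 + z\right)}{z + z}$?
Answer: $- \frac{4049367}{29} \approx -1.3963 \cdot 10^{5}$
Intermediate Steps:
$d{\left(z \right)} = \frac{102 + 2 z}{2 z}$
$M{\left(W \right)} = -14 + W$ ($M{\left(W \right)} = W - 14 = -14 + W$)
$E{\left(s \right)} = -20$
$\frac{t{\left(30 \right)}}{E{\left(\frac{1}{M{\left(-5 \right)}} \right)}} - \frac{103324}{d{\left(-196 \right)}} = - \frac{644}{-20} - \frac{103324}{\frac{1}{-196} \left(51 - 196\right)} = \left(-644\right) \left(- \frac{1}{20}\right) - \frac{103324}{\left(- \frac{1}{196}\right) \left(-145\right)} = \frac{161}{5} - \frac{103324}{\frac{145}{196}} = \frac{161}{5} - \frac{20251504}{145} = - \frac{4049367}{29}$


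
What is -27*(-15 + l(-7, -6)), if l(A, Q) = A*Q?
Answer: -729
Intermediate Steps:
-27*(-15 + l(-7, -6)) = -27*(-15 - 7*(-6)) = -27*(-15 + 42) = -27*27 = -729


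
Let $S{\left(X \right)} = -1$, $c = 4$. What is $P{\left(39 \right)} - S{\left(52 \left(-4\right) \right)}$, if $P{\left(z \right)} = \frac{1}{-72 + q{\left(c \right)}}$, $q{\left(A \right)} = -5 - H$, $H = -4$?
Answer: $\frac{72}{73} \approx 0.9863$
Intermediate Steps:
$q{\left(A \right)} = -1$ ($q{\left(A \right)} = -5 - -4 = -5 + 4 = -1$)
$P{\left(z \right)} = - \frac{1}{73}$ ($P{\left(z \right)} = \frac{1}{-72 - 1} = \frac{1}{-73} = - \frac{1}{73}$)
$P{\left(39 \right)} - S{\left(52 \left(-4\right) \right)} = - \frac{1}{73} - -1 = - \frac{1}{73} + 1 = \frac{72}{73}$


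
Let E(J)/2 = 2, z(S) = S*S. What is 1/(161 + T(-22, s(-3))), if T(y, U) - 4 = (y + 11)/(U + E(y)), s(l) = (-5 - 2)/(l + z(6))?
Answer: 125/20262 ≈ 0.0061692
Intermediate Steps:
z(S) = S²
E(J) = 4 (E(J) = 2*2 = 4)
s(l) = -7/(36 + l) (s(l) = (-5 - 2)/(l + 6²) = -7/(l + 36) = -7/(36 + l))
T(y, U) = 4 + (11 + y)/(4 + U) (T(y, U) = 4 + (y + 11)/(U + 4) = 4 + (11 + y)/(4 + U))
1/(161 + T(-22, s(-3))) = 1/(161 + (27 - 22 + 4*(-7/(36 - 3)))/(4 - 7/(36 - 3))) = 1/(161 + (27 - 22 + 4*(-7/33))/(4 - 7/33)) = 1/(161 + (27 - 22 - 28/33)/(125/33)) = 1/(161 + (33/125)*(137/33)) = 1/(161 + 137/125) = 1/(20262/125) = 125/20262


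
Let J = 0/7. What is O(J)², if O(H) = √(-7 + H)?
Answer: -7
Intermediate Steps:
J = 0 (J = 0*(⅐) = 0)
O(J)² = (√(-7 + 0))² = (√(-7))² = (I*√7)² = -7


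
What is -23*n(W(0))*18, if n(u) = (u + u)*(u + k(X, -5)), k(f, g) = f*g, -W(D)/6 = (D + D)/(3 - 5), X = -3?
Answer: 0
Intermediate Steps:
W(D) = 6*D (W(D) = -6*(D + D)/(3 - 5) = -6*2*D/(-2) = -6*2*D*(-1)/2 = -(-6)*D = 6*D)
n(u) = 2*u*(15 + u) (n(u) = (u + u)*(u - 3*(-5)) = (2*u)*(u + 15) = (2*u)*(15 + u) = 2*u*(15 + u))
-23*n(W(0))*18 = -46*6*0*(15 + 6*0)*18 = -46*0*(15 + 0)*18 = -46*0*15*18 = -23*0*18 = 0*18 = 0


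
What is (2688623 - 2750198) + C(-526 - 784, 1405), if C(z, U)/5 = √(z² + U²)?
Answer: -61575 + 25*√147605 ≈ -51970.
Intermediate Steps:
C(z, U) = 5*√(U² + z²) (C(z, U) = 5*√(z² + U²) = 5*√(U² + z²))
(2688623 - 2750198) + C(-526 - 784, 1405) = (2688623 - 2750198) + 5*√(1405² + (-526 - 784)²) = -61575 + 5*√(1974025 + (-1310)²) = -61575 + 5*√(1974025 + 1716100) = -61575 + 5*√3690125 = -61575 + 5*(5*√147605) = -61575 + 25*√147605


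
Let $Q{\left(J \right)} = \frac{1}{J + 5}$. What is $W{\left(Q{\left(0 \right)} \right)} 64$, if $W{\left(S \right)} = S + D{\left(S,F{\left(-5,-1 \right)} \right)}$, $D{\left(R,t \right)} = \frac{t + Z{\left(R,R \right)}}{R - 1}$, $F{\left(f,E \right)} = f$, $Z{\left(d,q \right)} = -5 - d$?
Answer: $\frac{4144}{5} \approx 828.8$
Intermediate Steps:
$D{\left(R,t \right)} = \frac{-5 + t - R}{-1 + R}$ ($D{\left(R,t \right)} = \frac{t - \left(5 + R\right)}{R - 1} = \frac{-5 + t - R}{-1 + R}$)
$Q{\left(J \right)} = \frac{1}{5 + J}$
$W{\left(S \right)} = S + \frac{-10 - S}{-1 + S}$ ($W{\left(S \right)} = S + \frac{-5 - 5 - S}{-1 + S} = S + \frac{-10 - S}{-1 + S}$)
$W{\left(Q{\left(0 \right)} \right)} 64 = \frac{-10 - \frac{1}{5 + 0} + \frac{-1 + \frac{1}{5 + 0}}{5 + 0}}{-1 + \frac{1}{5 + 0}} \cdot 64 = \frac{-10 - \frac{1}{5} + \frac{-1 + \frac{1}{5}}{5}}{-1 + \frac{1}{5}} \cdot 64 = \frac{-10 - \frac{1}{5} + \frac{1}{5} \left(- \frac{4}{5}\right)}{- \frac{4}{5}} \cdot 64 = - \frac{5 \left(-10 - \frac{1}{5} - \frac{4}{25}\right)}{4} \cdot 64 = \left(- \frac{5}{4}\right) \left(- \frac{259}{25}\right) 64 = \frac{259}{20} \cdot 64 = \frac{4144}{5}$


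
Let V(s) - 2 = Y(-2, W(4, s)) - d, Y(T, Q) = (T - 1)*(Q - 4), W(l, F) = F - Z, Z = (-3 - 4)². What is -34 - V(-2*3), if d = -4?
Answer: -217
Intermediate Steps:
Z = 49 (Z = (-7)² = 49)
W(l, F) = -49 + F (W(l, F) = F - 1*49 = F - 49 = -49 + F)
Y(T, Q) = (-1 + T)*(-4 + Q)
V(s) = 165 - 3*s (V(s) = 2 + ((4 - (-49 + s) - 4*(-2) + (-49 + s)*(-2)) - 1*(-4)) = 2 + ((4 + (49 - s) + 8 + (98 - 2*s)) + 4) = 2 + ((159 - 3*s) + 4) = 2 + (163 - 3*s) = 165 - 3*s)
-34 - V(-2*3) = -34 - (165 - (-6)*3) = -34 - (165 - 3*(-6)) = -34 - (165 + 18) = -34 - 1*183 = -34 - 183 = -217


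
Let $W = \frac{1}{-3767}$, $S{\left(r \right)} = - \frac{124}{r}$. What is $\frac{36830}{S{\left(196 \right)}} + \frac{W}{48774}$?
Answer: $- \frac{331575011242891}{5695681398} \approx -58215.0$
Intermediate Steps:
$W = - \frac{1}{3767} \approx -0.00026546$
$\frac{36830}{S{\left(196 \right)}} + \frac{W}{48774} = \frac{36830}{\left(-124\right) \frac{1}{196}} - \frac{1}{3767 \cdot 48774} = \frac{36830}{\left(-124\right) \frac{1}{196}} - \frac{1}{183731658} = \frac{36830}{- \frac{31}{49}} - \frac{1}{183731658} = 36830 \left(- \frac{49}{31}\right) - \frac{1}{183731658} = - \frac{1804670}{31} - \frac{1}{183731658} = - \frac{331575011242891}{5695681398}$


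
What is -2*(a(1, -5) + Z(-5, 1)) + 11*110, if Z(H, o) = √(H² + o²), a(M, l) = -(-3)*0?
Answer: 1210 - 2*√26 ≈ 1199.8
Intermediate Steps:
a(M, l) = 0 (a(M, l) = -3*0 = 0)
-2*(a(1, -5) + Z(-5, 1)) + 11*110 = -2*(0 + √((-5)² + 1²)) + 11*110 = -2*(0 + √(25 + 1)) + 1210 = -2*(0 + √26) + 1210 = -2*√26 + 1210 = 1210 - 2*√26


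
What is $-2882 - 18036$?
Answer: $-20918$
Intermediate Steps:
$-2882 - 18036 = -20918$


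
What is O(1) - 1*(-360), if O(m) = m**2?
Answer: 361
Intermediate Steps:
O(1) - 1*(-360) = 1**2 - 1*(-360) = 1 + 360 = 361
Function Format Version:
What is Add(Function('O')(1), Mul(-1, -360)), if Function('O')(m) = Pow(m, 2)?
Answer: 361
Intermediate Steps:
Add(Function('O')(1), Mul(-1, -360)) = Add(Pow(1, 2), Mul(-1, -360)) = Add(1, 360) = 361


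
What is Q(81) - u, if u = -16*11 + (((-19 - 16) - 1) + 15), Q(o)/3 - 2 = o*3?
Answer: 932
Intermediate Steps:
Q(o) = 6 + 9*o (Q(o) = 6 + 3*(o*3) = 6 + 3*(3*o) = 6 + 9*o)
u = -197 (u = -176 + ((-35 - 1) + 15) = -176 + (-36 + 15) = -176 - 21 = -197)
Q(81) - u = (6 + 9*81) - 1*(-197) = (6 + 729) + 197 = 735 + 197 = 932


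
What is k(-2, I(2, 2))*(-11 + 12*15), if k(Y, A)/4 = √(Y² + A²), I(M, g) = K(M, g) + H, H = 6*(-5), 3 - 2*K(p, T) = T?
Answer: 338*√3497 ≈ 19988.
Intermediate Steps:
K(p, T) = 3/2 - T/2
H = -30
I(M, g) = -57/2 - g/2 (I(M, g) = (3/2 - g/2) - 30 = -57/2 - g/2)
k(Y, A) = 4*√(A² + Y²) (k(Y, A) = 4*√(Y² + A²) = 4*√(A² + Y²))
k(-2, I(2, 2))*(-11 + 12*15) = (4*√((-57/2 - ½*2)² + (-2)²))*(-11 + 12*15) = (4*√((-57/2 - 1)² + 4))*(-11 + 180) = (4*√((-59/2)² + 4))*169 = (4*√(3481/4 + 4))*169 = (4*√(3497/4))*169 = (4*(√3497/2))*169 = (2*√3497)*169 = 338*√3497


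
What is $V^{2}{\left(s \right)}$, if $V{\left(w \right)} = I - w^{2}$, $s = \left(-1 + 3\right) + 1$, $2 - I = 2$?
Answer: $81$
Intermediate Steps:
$I = 0$ ($I = 2 - 2 = 0$)
$s = 3$ ($s = 2 + 1 = 3$)
$V{\left(w \right)} = - w^{2}$ ($V{\left(w \right)} = 0 - w^{2} = - w^{2}$)
$V^{2}{\left(s \right)} = \left(- 3^{2}\right)^{2} = \left(\left(-1\right) 9\right)^{2} = \left(-9\right)^{2} = 81$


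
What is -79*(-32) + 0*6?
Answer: 2528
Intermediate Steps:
-79*(-32) + 0*6 = 2528 + 0 = 2528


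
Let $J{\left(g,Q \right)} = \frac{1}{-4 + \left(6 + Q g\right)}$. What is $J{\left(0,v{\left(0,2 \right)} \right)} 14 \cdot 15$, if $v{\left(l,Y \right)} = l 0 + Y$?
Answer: $105$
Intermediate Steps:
$v{\left(l,Y \right)} = Y$ ($v{\left(l,Y \right)} = 0 + Y = Y$)
$J{\left(g,Q \right)} = \frac{1}{2 + Q g}$
$J{\left(0,v{\left(0,2 \right)} \right)} 14 \cdot 15 = \frac{1}{2 + 2 \cdot 0} \cdot 14 \cdot 15 = \frac{1}{2 + 0} \cdot 14 \cdot 15 = \frac{1}{2} \cdot 14 \cdot 15 = 7 \cdot 15 = 105$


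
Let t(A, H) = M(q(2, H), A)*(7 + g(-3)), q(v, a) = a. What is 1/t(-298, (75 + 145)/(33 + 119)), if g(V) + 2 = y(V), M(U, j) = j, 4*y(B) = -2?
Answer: -1/1341 ≈ -0.00074571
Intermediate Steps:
y(B) = -½ (y(B) = (¼)*(-2) = -½)
g(V) = -5/2 (g(V) = -2 - ½ = -5/2)
t(A, H) = 9*A/2 (t(A, H) = A*(7 - 5/2) = A*(9/2) = 9*A/2)
1/t(-298, (75 + 145)/(33 + 119)) = 1/((9/2)*(-298)) = 1/(-1341) = -1/1341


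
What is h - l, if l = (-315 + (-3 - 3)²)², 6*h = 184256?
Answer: -141395/3 ≈ -47132.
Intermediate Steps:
h = 92128/3 (h = (⅙)*184256 = 92128/3 ≈ 30709.)
l = 77841 (l = (-315 + (-6)²)² = (-315 + 36)² = (-279)² = 77841)
h - l = 92128/3 - 1*77841 = 92128/3 - 77841 = -141395/3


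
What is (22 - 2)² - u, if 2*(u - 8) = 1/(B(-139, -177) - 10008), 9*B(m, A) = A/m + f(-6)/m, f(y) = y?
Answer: 3271848017/8346550 ≈ 392.00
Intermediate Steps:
B(m, A) = -2/(3*m) + A/(9*m) (B(m, A) = (A/m - 6/m)/9 = (-6/m + A/m)/9 = -2/(3*m) + A/(9*m))
u = 66771983/8346550 (u = 8 + 1/(2*((⅑)*(-6 - 177)/(-139) - 10008)) = 8 + 1/(2*((⅑)*(-1/139)*(-183) - 10008)) = 8 + 1/(2*(61/417 - 10008)) = 8 + 1/(2*(-4173275/417)) = 8 + (½)*(-417/4173275) = 8 - 417/8346550 = 66771983/8346550 ≈ 7.9999)
(22 - 2)² - u = (22 - 2)² - 1*66771983/8346550 = 20² - 66771983/8346550 = 400 - 66771983/8346550 = 3271848017/8346550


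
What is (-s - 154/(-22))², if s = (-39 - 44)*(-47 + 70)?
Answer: 3671056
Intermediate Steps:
s = -1909 (s = -83*23 = -1909)
(-s - 154/(-22))² = (-1*(-1909) - 154/(-22))² = (1909 - 154*(-1/22))² = (1909 + 7)² = 1916² = 3671056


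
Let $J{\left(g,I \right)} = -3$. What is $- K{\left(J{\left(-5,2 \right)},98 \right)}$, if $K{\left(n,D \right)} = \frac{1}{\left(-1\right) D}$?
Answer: $\frac{1}{98} \approx 0.010204$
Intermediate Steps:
$K{\left(n,D \right)} = - \frac{1}{D}$
$- K{\left(J{\left(-5,2 \right)},98 \right)} = - \frac{-1}{98} = \left(-1\right) \left(- \frac{1}{98}\right) = \frac{1}{98}$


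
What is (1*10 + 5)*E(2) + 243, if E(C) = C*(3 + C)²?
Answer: 993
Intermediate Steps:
(1*10 + 5)*E(2) + 243 = (1*10 + 5)*(2*(3 + 2)²) + 243 = (10 + 5)*(2*5²) + 243 = 15*(2*25) + 243 = 15*50 + 243 = 750 + 243 = 993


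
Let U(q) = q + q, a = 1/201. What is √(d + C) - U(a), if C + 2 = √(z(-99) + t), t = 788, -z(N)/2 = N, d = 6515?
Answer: -2/201 + √(6513 + √986) ≈ 80.888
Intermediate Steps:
z(N) = -2*N
a = 1/201 ≈ 0.0049751
U(q) = 2*q
C = -2 + √986 (C = -2 + √(-2*(-99) + 788) = -2 + √(198 + 788) = -2 + √986 ≈ 29.401)
√(d + C) - U(a) = √(6515 + (-2 + √986)) - 2/201 = √(6513 + √986) - 1*2/201 = √(6513 + √986) - 2/201 = -2/201 + √(6513 + √986)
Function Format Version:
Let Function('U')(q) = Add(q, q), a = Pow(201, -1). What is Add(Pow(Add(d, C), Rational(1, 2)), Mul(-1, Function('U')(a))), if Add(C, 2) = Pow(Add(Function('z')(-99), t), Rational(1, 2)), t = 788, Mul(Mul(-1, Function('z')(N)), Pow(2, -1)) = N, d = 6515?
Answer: Add(Rational(-2, 201), Pow(Add(6513, Pow(986, Rational(1, 2))), Rational(1, 2))) ≈ 80.888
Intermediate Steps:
Function('z')(N) = Mul(-2, N)
a = Rational(1, 201) ≈ 0.0049751
Function('U')(q) = Mul(2, q)
C = Add(-2, Pow(986, Rational(1, 2))) (C = Add(-2, Pow(Add(Mul(-2, -99), 788), Rational(1, 2))) = Add(-2, Pow(Add(198, 788), Rational(1, 2))) = Add(-2, Pow(986, Rational(1, 2))) ≈ 29.401)
Add(Pow(Add(d, C), Rational(1, 2)), Mul(-1, Function('U')(a))) = Add(Pow(Add(6515, Add(-2, Pow(986, Rational(1, 2)))), Rational(1, 2)), Mul(-1, Mul(2, Rational(1, 201)))) = Add(Pow(Add(6513, Pow(986, Rational(1, 2))), Rational(1, 2)), Mul(-1, Rational(2, 201))) = Add(Pow(Add(6513, Pow(986, Rational(1, 2))), Rational(1, 2)), Rational(-2, 201)) = Add(Rational(-2, 201), Pow(Add(6513, Pow(986, Rational(1, 2))), Rational(1, 2)))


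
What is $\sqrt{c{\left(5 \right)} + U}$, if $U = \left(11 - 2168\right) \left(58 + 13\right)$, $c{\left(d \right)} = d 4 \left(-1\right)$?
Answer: $i \sqrt{153167} \approx 391.37 i$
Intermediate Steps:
$c{\left(d \right)} = - 4 d$ ($c{\left(d \right)} = 4 d \left(-1\right) = - 4 d$)
$U = -153147$ ($U = \left(-2157\right) 71 = -153147$)
$\sqrt{c{\left(5 \right)} + U} = \sqrt{\left(-4\right) 5 - 153147} = \sqrt{-20 - 153147} = \sqrt{-153167} = i \sqrt{153167}$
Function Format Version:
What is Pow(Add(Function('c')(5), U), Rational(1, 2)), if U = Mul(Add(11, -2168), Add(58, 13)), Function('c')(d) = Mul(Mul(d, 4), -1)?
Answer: Mul(I, Pow(153167, Rational(1, 2))) ≈ Mul(391.37, I)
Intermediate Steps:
Function('c')(d) = Mul(-4, d) (Function('c')(d) = Mul(Mul(4, d), -1) = Mul(-4, d))
U = -153147 (U = Mul(-2157, 71) = -153147)
Pow(Add(Function('c')(5), U), Rational(1, 2)) = Pow(Add(Mul(-4, 5), -153147), Rational(1, 2)) = Pow(Add(-20, -153147), Rational(1, 2)) = Pow(-153167, Rational(1, 2)) = Mul(I, Pow(153167, Rational(1, 2)))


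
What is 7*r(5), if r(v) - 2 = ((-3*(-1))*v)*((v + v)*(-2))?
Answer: -2086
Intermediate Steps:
r(v) = 2 - 12*v² (r(v) = 2 + ((-3*(-1))*v)*((v + v)*(-2)) = 2 + (3*v)*((2*v)*(-2)) = 2 + (3*v)*(-4*v) = 2 - 12*v²)
7*r(5) = 7*(2 - 12*5²) = 7*(2 - 12*25) = 7*(2 - 300) = 7*(-298) = -2086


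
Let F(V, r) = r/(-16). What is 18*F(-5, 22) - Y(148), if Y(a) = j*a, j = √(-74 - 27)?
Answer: -99/4 - 148*I*√101 ≈ -24.75 - 1487.4*I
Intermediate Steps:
F(V, r) = -r/16 (F(V, r) = r*(-1/16) = -r/16)
j = I*√101 (j = √(-101) = I*√101 ≈ 10.05*I)
Y(a) = I*a*√101 (Y(a) = (I*√101)*a = I*a*√101)
18*F(-5, 22) - Y(148) = 18*(-1/16*22) - I*148*√101 = 18*(-11/8) - 148*I*√101 = -99/4 - 148*I*√101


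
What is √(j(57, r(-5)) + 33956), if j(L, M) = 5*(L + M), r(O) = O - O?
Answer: √34241 ≈ 185.04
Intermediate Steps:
r(O) = 0
j(L, M) = 5*L + 5*M
√(j(57, r(-5)) + 33956) = √((5*57 + 5*0) + 33956) = √((285 + 0) + 33956) = √(285 + 33956) = √34241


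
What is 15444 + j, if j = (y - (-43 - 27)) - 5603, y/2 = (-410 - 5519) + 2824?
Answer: 3701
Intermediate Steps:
y = -6210 (y = 2*((-410 - 5519) + 2824) = 2*(-5929 + 2824) = 2*(-3105) = -6210)
j = -11743 (j = (-6210 - (-43 - 27)) - 5603 = (-6210 - 1*(-70)) - 5603 = (-6210 + 70) - 5603 = -6140 - 5603 = -11743)
15444 + j = 15444 - 11743 = 3701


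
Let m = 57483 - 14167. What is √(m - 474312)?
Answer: 2*I*√107749 ≈ 656.5*I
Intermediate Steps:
m = 43316
√(m - 474312) = √(43316 - 474312) = √(-430996) = 2*I*√107749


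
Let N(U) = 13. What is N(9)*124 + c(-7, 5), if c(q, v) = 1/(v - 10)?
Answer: 8059/5 ≈ 1611.8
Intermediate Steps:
c(q, v) = 1/(-10 + v)
N(9)*124 + c(-7, 5) = 13*124 + 1/(-10 + 5) = 1612 + 1/(-5) = 1612 - 1/5 = 8059/5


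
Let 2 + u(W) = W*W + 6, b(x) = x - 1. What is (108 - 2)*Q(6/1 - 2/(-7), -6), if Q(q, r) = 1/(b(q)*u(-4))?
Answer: 371/370 ≈ 1.0027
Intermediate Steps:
b(x) = -1 + x
u(W) = 4 + W² (u(W) = -2 + (W*W + 6) = -2 + (W² + 6) = -2 + (6 + W²) = 4 + W²)
Q(q, r) = 1/(-20 + 20*q) (Q(q, r) = 1/((-1 + q)*(4 + (-4)²)) = 1/((-1 + q)*(4 + 16)) = 1/((-1 + q)*20) = 1/(-20 + 20*q))
(108 - 2)*Q(6/1 - 2/(-7), -6) = (108 - 2)*(1/(20*(-1 + (6/1 - 2/(-7))))) = 106*(1/(20*(-1 + (6*1 - 2*(-⅐))))) = 106*(1/(20*(-1 + (6 + 2/7)))) = 106*(1/(20*(-1 + 44/7))) = 106*(1/(20*(37/7))) = 106*((1/20)*(7/37)) = 106*(7/740) = 371/370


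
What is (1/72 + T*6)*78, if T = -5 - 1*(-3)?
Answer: -11219/12 ≈ -934.92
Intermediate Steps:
T = -2 (T = -5 + 3 = -2)
(1/72 + T*6)*78 = (1/72 - 2*6)*78 = (1/72 - 12)*78 = -863/72*78 = -11219/12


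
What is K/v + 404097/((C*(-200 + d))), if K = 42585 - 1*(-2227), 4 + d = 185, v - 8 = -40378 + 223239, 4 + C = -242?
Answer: 1453064031/16759406 ≈ 86.701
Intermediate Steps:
C = -246 (C = -4 - 242 = -246)
v = 182869 (v = 8 + (-40378 + 223239) = 8 + 182861 = 182869)
d = 181 (d = -4 + 185 = 181)
K = 44812 (K = 42585 + 2227 = 44812)
K/v + 404097/((C*(-200 + d))) = 44812/182869 + 404097/((-246*(-200 + 181))) = 44812*(1/182869) + 404097/((-246*(-19))) = 2636/10757 + 404097/4674 = 2636/10757 + 404097*(1/4674) = 2636/10757 + 134699/1558 = 1453064031/16759406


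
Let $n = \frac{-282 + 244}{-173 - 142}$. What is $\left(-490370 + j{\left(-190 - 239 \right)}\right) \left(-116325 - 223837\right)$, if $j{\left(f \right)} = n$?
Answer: $\frac{52543637654944}{315} \approx 1.6681 \cdot 10^{11}$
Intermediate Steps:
$n = \frac{38}{315}$ ($n = - \frac{38}{-315} = \left(-38\right) \left(- \frac{1}{315}\right) = \frac{38}{315} \approx 0.12063$)
$j{\left(f \right)} = \frac{38}{315}$
$\left(-490370 + j{\left(-190 - 239 \right)}\right) \left(-116325 - 223837\right) = \left(-490370 + \frac{38}{315}\right) \left(-116325 - 223837\right) = \left(- \frac{154466512}{315}\right) \left(-340162\right) = \frac{52543637654944}{315}$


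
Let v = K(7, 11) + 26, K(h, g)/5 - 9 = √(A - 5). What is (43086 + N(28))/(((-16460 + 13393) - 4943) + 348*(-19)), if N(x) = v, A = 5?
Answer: -43157/14622 ≈ -2.9515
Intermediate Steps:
K(h, g) = 45 (K(h, g) = 45 + 5*√(5 - 5) = 45 + 5*√0 = 45 + 5*0 = 45 + 0 = 45)
v = 71 (v = 45 + 26 = 71)
N(x) = 71
(43086 + N(28))/(((-16460 + 13393) - 4943) + 348*(-19)) = (43086 + 71)/(((-16460 + 13393) - 4943) + 348*(-19)) = 43157/((-3067 - 4943) - 6612) = 43157/(-8010 - 6612) = 43157/(-14622) = 43157*(-1/14622) = -43157/14622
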